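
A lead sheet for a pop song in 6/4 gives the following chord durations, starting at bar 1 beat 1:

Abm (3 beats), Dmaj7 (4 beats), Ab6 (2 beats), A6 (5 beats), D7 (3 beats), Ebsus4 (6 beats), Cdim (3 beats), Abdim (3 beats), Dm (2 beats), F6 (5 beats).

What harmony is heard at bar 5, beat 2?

Cdim

Beat 2 of bar 5 is beat (5−1)×6 + 2 = 26 overall.
Running totals: Abm ends at 3, Dmaj7 ends at 7, Ab6 ends at 9, A6 ends at 14, D7 ends at 17, Ebsus4 ends at 23, Cdim ends at 26.
Beat 26 falls within Cdim.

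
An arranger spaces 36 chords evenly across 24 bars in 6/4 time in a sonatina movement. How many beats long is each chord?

4 beats

24 bars × 6 beats/bar = 144 beats total.
144 beats ÷ 36 chords = 4 beats per chord.
(That is a whole note.)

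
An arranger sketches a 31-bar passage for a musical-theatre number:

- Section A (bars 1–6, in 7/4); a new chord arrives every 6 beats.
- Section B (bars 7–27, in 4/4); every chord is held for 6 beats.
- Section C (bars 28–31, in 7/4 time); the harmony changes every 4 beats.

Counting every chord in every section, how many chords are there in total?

A: 6 bars × 7 beats = 42 beats; 6 beats/chord → 7 chords.
B: 21 bars × 4 beats = 84 beats; 6 beats/chord → 14 chords.
C: 4 bars × 7 beats = 28 beats; 4 beats/chord → 7 chords.
Total: 7 + 14 + 7 = 28.

28 chords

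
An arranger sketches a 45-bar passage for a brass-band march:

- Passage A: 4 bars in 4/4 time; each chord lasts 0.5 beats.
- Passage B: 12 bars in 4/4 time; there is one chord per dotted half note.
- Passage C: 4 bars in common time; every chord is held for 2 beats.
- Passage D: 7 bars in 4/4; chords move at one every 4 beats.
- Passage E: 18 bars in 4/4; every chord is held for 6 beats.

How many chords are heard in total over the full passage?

A: 4 bars × 4 beats = 16 beats; 0.5 beats/chord → 32 chords.
B: 12 bars × 4 beats = 48 beats; 3 beats/chord → 16 chords.
C: 4 bars × 4 beats = 16 beats; 2 beats/chord → 8 chords.
D: 7 bars × 4 beats = 28 beats; 4 beats/chord → 7 chords.
E: 18 bars × 4 beats = 72 beats; 6 beats/chord → 12 chords.
Total: 32 + 16 + 8 + 7 + 12 = 75.

75 chords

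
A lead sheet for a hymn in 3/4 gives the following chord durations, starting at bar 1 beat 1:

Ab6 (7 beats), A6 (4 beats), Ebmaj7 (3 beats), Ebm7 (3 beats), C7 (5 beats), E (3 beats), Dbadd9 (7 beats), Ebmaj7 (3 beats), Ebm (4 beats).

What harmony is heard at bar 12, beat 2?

Ebmaj7

Beat 2 of bar 12 is beat (12−1)×3 + 2 = 35 overall.
Running totals: Ab6 ends at 7, A6 ends at 11, Ebmaj7 ends at 14, Ebm7 ends at 17, C7 ends at 22, E ends at 25, Dbadd9 ends at 32, Ebmaj7 ends at 35.
Beat 35 falls within Ebmaj7.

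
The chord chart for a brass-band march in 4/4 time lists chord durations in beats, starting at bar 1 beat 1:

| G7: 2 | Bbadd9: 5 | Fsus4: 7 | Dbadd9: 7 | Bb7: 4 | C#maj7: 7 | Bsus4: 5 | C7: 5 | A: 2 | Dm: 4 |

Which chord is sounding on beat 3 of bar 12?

Dm

Beat 3 of bar 12 is beat (12−1)×4 + 3 = 47 overall.
Running totals: G7 ends at 2, Bbadd9 ends at 7, Fsus4 ends at 14, Dbadd9 ends at 21, Bb7 ends at 25, C#maj7 ends at 32, Bsus4 ends at 37, C7 ends at 42, A ends at 44, Dm ends at 48.
Beat 47 falls within Dm.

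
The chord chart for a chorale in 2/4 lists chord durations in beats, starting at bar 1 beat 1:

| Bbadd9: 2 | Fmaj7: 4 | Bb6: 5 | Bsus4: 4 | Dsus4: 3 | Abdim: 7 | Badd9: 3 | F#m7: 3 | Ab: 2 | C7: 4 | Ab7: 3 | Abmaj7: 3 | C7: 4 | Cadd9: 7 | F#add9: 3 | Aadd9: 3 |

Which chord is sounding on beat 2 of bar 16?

Ab

Beat 2 of bar 16 is beat (16−1)×2 + 2 = 32 overall.
Running totals: Bbadd9 ends at 2, Fmaj7 ends at 6, Bb6 ends at 11, Bsus4 ends at 15, Dsus4 ends at 18, Abdim ends at 25, Badd9 ends at 28, F#m7 ends at 31, Ab ends at 33.
Beat 32 falls within Ab.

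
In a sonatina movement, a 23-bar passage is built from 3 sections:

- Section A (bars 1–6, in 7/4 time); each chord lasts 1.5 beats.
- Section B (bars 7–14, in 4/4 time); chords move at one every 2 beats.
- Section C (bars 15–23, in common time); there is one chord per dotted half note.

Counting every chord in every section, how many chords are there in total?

56 chords

A has 42 beats and chords last 1.5 each, so 28 chords.
B has 32 beats and chords last 2 each, so 16 chords.
C has 36 beats and chords last 3 each, so 12 chords.
Total: 28 + 16 + 12 = 56.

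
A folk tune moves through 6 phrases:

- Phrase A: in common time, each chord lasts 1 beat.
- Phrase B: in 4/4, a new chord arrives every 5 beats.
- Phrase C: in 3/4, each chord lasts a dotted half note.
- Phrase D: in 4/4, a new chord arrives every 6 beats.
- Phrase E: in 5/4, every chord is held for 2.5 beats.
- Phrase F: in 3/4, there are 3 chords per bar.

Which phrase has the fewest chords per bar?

Phrase D

A: 4 beats/bar ÷ 1 beat/chord = 4 chords/bar.
B: 4 beats/bar ÷ 5 beats/chord = 0.8 chords/bar.
C: 3 beats/bar ÷ 3 beats/chord = 1 chord/bar.
D: 4 beats/bar ÷ 6 beats/chord = 2/3 chords/bar.
E: 5 beats/bar ÷ 2.5 beats/chord = 2 chords/bar.
F: 3 beats/bar ÷ 1 beat/chord = 3 chords/bar.
Slowest is D at 2/3 chords/bar.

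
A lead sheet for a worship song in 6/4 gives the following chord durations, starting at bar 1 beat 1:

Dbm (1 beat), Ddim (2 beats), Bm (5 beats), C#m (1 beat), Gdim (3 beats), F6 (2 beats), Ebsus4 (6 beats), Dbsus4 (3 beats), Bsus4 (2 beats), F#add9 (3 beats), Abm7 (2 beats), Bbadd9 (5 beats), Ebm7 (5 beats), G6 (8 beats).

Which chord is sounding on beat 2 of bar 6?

Beat 2 of bar 6 is beat (6−1)×6 + 2 = 32 overall.
Running totals: Dbm ends at 1, Ddim ends at 3, Bm ends at 8, C#m ends at 9, Gdim ends at 12, F6 ends at 14, Ebsus4 ends at 20, Dbsus4 ends at 23, Bsus4 ends at 25, F#add9 ends at 28, Abm7 ends at 30, Bbadd9 ends at 35.
Beat 32 falls within Bbadd9.

Bbadd9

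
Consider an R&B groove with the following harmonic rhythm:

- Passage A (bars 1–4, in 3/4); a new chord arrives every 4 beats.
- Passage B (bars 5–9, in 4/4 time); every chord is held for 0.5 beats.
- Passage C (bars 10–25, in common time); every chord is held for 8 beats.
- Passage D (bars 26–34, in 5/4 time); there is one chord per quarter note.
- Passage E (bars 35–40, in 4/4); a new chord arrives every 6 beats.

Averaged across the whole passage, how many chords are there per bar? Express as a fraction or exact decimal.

2.5 chords per bar

A: 4 × 3 = 12 beats ÷ 4 = 3 chords.
B: 5 × 4 = 20 beats ÷ 0.5 = 40 chords.
C: 16 × 4 = 64 beats ÷ 8 = 8 chords.
D: 9 × 5 = 45 beats ÷ 1 = 45 chords.
E: 6 × 4 = 24 beats ÷ 6 = 4 chords.
Overall: 100 chords over 40 bars → 100/40 = 2.5 chords per bar.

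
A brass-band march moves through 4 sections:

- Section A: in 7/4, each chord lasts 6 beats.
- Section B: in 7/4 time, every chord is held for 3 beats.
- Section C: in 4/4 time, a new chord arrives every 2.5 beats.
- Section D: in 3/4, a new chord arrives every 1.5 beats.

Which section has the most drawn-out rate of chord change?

Section A

A: each chord is 6 beats in 7/4, so 7/6 per bar.
B: each chord is 3 beats in 7/4, so 7/3 per bar.
C: each chord is 2.5 beats in 4/4, so 1.6 per bar.
D: each chord is 1.5 beats in 3/4, so 2 per bar.
Slowest is A at 7/6 chords/bar.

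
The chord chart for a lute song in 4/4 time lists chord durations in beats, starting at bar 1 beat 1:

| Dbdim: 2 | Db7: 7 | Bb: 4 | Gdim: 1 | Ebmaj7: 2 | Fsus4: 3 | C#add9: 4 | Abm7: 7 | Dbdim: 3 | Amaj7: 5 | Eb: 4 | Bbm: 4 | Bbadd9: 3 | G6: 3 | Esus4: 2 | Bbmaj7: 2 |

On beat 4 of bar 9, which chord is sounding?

Amaj7

Beat 4 of bar 9 is beat (9−1)×4 + 4 = 36 overall.
Running totals: Dbdim ends at 2, Db7 ends at 9, Bb ends at 13, Gdim ends at 14, Ebmaj7 ends at 16, Fsus4 ends at 19, C#add9 ends at 23, Abm7 ends at 30, Dbdim ends at 33, Amaj7 ends at 38.
Beat 36 falls within Amaj7.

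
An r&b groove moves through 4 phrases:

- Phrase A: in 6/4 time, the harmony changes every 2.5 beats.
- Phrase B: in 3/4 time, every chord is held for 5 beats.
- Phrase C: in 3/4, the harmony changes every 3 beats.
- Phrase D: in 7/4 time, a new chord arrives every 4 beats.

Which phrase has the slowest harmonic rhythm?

A: 6 beats/bar ÷ 2.5 beats/chord = 2.4 chords/bar.
B: 3 beats/bar ÷ 5 beats/chord = 0.6 chords/bar.
C: 3 beats/bar ÷ 3 beats/chord = 1 chord/bar.
D: 7 beats/bar ÷ 4 beats/chord = 1.75 chords/bar.
Slowest is B at 0.6 chords/bar.

Phrase B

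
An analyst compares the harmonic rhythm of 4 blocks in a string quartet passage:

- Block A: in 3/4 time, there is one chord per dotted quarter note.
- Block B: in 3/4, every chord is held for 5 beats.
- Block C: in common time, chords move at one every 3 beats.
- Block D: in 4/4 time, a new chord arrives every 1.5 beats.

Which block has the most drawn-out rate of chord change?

Block B

A: 3 beats/bar ÷ 1.5 beats/chord = 2 chords/bar.
B: 3 beats/bar ÷ 5 beats/chord = 0.6 chords/bar.
C: 4 beats/bar ÷ 3 beats/chord = 4/3 chords/bar.
D: 4 beats/bar ÷ 1.5 beats/chord = 8/3 chords/bar.
Slowest is B at 0.6 chords/bar.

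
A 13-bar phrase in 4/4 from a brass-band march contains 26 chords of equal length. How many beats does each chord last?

13 bars × 4 beats/bar = 52 beats total.
52 beats ÷ 26 chords = 2 beats per chord.
(That is a half note.)

2 beats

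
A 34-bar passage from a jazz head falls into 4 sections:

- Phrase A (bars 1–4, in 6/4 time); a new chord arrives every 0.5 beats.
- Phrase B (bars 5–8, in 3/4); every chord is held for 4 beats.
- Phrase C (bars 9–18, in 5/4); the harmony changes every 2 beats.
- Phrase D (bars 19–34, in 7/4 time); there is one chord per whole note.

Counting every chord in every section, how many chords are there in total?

A: 4·6 = 24 beats, 24/0.5 = 48 chords.
B: 4·3 = 12 beats, 12/4 = 3 chords.
C: 10·5 = 50 beats, 50/2 = 25 chords.
D: 16·7 = 112 beats, 112/4 = 28 chords.
Total: 48 + 3 + 25 + 28 = 104.

104 chords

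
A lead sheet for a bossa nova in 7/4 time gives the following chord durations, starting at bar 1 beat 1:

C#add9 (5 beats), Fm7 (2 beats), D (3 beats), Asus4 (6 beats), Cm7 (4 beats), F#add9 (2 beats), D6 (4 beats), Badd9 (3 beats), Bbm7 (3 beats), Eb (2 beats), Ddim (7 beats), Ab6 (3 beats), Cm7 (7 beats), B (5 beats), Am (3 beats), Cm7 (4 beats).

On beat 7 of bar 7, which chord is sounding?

Cm7

Beat 7 of bar 7 is beat (7−1)×7 + 7 = 49 overall.
Running totals: C#add9 ends at 5, Fm7 ends at 7, D ends at 10, Asus4 ends at 16, Cm7 ends at 20, F#add9 ends at 22, D6 ends at 26, Badd9 ends at 29, Bbm7 ends at 32, Eb ends at 34, Ddim ends at 41, Ab6 ends at 44, Cm7 ends at 51.
Beat 49 falls within Cm7.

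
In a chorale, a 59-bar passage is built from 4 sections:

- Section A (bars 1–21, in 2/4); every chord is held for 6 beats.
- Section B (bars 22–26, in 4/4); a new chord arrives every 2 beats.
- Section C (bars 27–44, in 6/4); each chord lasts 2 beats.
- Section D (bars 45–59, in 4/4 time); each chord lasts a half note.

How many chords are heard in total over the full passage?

101 chords

A: 21 bars × 2 beats = 42 beats; 6 beats/chord → 7 chords.
B: 5 bars × 4 beats = 20 beats; 2 beats/chord → 10 chords.
C: 18 bars × 6 beats = 108 beats; 2 beats/chord → 54 chords.
D: 15 bars × 4 beats = 60 beats; 2 beats/chord → 30 chords.
Total: 7 + 10 + 54 + 30 = 101.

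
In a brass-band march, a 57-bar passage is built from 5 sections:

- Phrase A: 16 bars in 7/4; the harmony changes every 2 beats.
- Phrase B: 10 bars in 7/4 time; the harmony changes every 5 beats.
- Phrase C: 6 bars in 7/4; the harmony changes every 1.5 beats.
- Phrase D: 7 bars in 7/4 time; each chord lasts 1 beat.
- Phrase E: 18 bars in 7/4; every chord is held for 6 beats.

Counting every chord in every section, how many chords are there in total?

168 chords

A has 112 beats and chords last 2 each, so 56 chords.
B has 70 beats and chords last 5 each, so 14 chords.
C has 42 beats and chords last 1.5 each, so 28 chords.
D has 49 beats and chords last 1 each, so 49 chords.
E has 126 beats and chords last 6 each, so 21 chords.
Total: 56 + 14 + 28 + 49 + 21 = 168.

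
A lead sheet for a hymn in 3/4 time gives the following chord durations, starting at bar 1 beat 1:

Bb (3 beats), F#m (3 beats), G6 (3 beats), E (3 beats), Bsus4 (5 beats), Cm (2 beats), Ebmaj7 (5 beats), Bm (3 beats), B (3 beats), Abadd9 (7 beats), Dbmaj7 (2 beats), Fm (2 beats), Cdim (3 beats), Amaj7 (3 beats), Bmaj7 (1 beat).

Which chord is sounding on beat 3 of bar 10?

Beat 3 of bar 10 is beat (10−1)×3 + 3 = 30 overall.
Running totals: Bb ends at 3, F#m ends at 6, G6 ends at 9, E ends at 12, Bsus4 ends at 17, Cm ends at 19, Ebmaj7 ends at 24, Bm ends at 27, B ends at 30.
Beat 30 falls within B.

B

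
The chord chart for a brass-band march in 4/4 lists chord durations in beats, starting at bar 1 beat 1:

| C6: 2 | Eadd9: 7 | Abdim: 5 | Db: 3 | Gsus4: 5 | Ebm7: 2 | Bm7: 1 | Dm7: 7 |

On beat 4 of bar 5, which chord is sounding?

Beat 4 of bar 5 is beat (5−1)×4 + 4 = 20 overall.
Running totals: C6 ends at 2, Eadd9 ends at 9, Abdim ends at 14, Db ends at 17, Gsus4 ends at 22.
Beat 20 falls within Gsus4.

Gsus4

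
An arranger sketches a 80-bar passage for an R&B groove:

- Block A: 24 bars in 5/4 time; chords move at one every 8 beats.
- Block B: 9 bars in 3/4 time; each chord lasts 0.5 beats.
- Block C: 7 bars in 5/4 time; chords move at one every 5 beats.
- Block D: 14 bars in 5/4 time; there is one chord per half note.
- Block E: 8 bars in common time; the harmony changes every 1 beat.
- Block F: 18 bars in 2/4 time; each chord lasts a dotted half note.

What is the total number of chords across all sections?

A: 24·5 = 120 beats, 120/8 = 15 chords.
B: 9·3 = 27 beats, 27/0.5 = 54 chords.
C: 7·5 = 35 beats, 35/5 = 7 chords.
D: 14·5 = 70 beats, 70/2 = 35 chords.
E: 8·4 = 32 beats, 32/1 = 32 chords.
F: 18·2 = 36 beats, 36/3 = 12 chords.
Total: 15 + 54 + 7 + 35 + 32 + 12 = 155.

155 chords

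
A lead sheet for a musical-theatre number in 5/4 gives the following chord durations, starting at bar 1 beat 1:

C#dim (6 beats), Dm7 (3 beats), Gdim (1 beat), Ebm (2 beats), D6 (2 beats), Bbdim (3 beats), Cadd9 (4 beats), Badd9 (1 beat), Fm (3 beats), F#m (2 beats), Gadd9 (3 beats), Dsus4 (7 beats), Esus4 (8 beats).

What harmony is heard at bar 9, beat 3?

Beat 3 of bar 9 is beat (9−1)×5 + 3 = 43 overall.
Running totals: C#dim ends at 6, Dm7 ends at 9, Gdim ends at 10, Ebm ends at 12, D6 ends at 14, Bbdim ends at 17, Cadd9 ends at 21, Badd9 ends at 22, Fm ends at 25, F#m ends at 27, Gadd9 ends at 30, Dsus4 ends at 37, Esus4 ends at 45.
Beat 43 falls within Esus4.

Esus4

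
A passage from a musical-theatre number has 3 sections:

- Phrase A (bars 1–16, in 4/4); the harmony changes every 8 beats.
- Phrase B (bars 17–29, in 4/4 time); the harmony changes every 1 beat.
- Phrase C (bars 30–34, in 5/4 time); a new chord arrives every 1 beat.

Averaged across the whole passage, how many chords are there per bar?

A: 16 × 4 = 64 beats ÷ 8 = 8 chords.
B: 13 × 4 = 52 beats ÷ 1 = 52 chords.
C: 5 × 5 = 25 beats ÷ 1 = 25 chords.
Overall: 85 chords over 34 bars → 85/34 = 2.5 chords per bar.

2.5 chords per bar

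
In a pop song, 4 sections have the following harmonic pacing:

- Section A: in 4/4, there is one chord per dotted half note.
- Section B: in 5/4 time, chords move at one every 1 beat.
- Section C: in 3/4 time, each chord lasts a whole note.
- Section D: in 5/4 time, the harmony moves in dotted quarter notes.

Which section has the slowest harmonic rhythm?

A: each chord is 3 beats in 4/4, so 4/3 per bar.
B: each chord is 1 beat in 5/4, so 5 per bar.
C: each chord is 4 beats in 3/4, so 0.75 per bar.
D: each chord is 1.5 beats in 5/4, so 10/3 per bar.
Slowest is C at 0.75 chords/bar.

Section C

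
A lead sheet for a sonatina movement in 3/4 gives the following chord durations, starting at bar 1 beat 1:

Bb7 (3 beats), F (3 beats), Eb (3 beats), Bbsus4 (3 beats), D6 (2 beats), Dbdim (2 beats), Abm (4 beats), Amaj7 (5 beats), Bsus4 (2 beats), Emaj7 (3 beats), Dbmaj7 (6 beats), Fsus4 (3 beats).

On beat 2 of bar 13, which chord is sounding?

Fsus4

Beat 2 of bar 13 is beat (13−1)×3 + 2 = 38 overall.
Running totals: Bb7 ends at 3, F ends at 6, Eb ends at 9, Bbsus4 ends at 12, D6 ends at 14, Dbdim ends at 16, Abm ends at 20, Amaj7 ends at 25, Bsus4 ends at 27, Emaj7 ends at 30, Dbmaj7 ends at 36, Fsus4 ends at 39.
Beat 38 falls within Fsus4.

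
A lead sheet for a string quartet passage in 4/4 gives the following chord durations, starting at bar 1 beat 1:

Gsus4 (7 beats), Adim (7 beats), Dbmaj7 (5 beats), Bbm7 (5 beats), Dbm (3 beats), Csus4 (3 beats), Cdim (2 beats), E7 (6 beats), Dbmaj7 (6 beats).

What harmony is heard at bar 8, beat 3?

Cdim

Beat 3 of bar 8 is beat (8−1)×4 + 3 = 31 overall.
Running totals: Gsus4 ends at 7, Adim ends at 14, Dbmaj7 ends at 19, Bbm7 ends at 24, Dbm ends at 27, Csus4 ends at 30, Cdim ends at 32.
Beat 31 falls within Cdim.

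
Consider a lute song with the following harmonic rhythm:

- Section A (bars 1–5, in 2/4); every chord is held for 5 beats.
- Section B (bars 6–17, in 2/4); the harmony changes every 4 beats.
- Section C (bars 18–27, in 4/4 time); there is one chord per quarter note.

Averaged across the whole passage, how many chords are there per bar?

A: 5 × 2 = 10 beats ÷ 5 = 2 chords.
B: 12 × 2 = 24 beats ÷ 4 = 6 chords.
C: 10 × 4 = 40 beats ÷ 1 = 40 chords.
Overall: 48 chords over 27 bars → 48/27 = 16/9 chords per bar.

16/9 chords per bar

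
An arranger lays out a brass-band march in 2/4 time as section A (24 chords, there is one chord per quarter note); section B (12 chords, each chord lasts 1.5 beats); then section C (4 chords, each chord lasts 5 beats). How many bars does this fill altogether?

A: 24 × 1 = 24 beats = 12 bars.
B: 12 × 1.5 = 18 beats = 9 bars.
C: 4 × 5 = 20 beats = 10 bars.
Total: 12 + 9 + 10 = 31 bars.

31 bars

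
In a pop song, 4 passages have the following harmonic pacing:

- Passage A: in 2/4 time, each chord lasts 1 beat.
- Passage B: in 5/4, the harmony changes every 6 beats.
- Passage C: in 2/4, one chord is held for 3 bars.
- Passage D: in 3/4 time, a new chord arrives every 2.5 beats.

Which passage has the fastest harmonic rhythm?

A: 2 beats/bar ÷ 1 beat/chord = 2 chords/bar.
B: 5 beats/bar ÷ 6 beats/chord = 5/6 chords/bar.
C: 2 beats/bar ÷ 6 beats/chord = 1/3 chords/bar.
D: 3 beats/bar ÷ 2.5 beats/chord = 1.2 chords/bar.
Fastest is A at 2 chords/bar.

Passage A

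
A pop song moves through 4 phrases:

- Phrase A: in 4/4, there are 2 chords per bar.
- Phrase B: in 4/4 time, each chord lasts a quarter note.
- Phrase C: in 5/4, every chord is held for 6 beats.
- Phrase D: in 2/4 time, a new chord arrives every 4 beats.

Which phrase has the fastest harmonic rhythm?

A: 4 beats/bar ÷ 2 beats/chord = 2 chords/bar.
B: 4 beats/bar ÷ 1 beat/chord = 4 chords/bar.
C: 5 beats/bar ÷ 6 beats/chord = 5/6 chords/bar.
D: 2 beats/bar ÷ 4 beats/chord = 0.5 chords/bar.
Fastest is B at 4 chords/bar.

Phrase B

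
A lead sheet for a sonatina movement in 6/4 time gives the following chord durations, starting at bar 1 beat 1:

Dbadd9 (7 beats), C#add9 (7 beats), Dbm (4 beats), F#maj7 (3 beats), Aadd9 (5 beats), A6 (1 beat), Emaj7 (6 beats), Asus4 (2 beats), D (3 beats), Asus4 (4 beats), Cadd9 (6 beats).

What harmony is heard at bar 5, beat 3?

Beat 3 of bar 5 is beat (5−1)×6 + 3 = 27 overall.
Running totals: Dbadd9 ends at 7, C#add9 ends at 14, Dbm ends at 18, F#maj7 ends at 21, Aadd9 ends at 26, A6 ends at 27.
Beat 27 falls within A6.

A6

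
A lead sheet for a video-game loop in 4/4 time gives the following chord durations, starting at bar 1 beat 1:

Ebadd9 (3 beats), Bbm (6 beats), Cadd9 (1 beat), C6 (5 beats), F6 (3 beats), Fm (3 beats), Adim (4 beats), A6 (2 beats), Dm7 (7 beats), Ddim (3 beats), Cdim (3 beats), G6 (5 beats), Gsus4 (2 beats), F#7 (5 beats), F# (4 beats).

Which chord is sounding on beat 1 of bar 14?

Beat 1 of bar 14 is beat (14−1)×4 + 1 = 53 overall.
Running totals: Ebadd9 ends at 3, Bbm ends at 9, Cadd9 ends at 10, C6 ends at 15, F6 ends at 18, Fm ends at 21, Adim ends at 25, A6 ends at 27, Dm7 ends at 34, Ddim ends at 37, Cdim ends at 40, G6 ends at 45, Gsus4 ends at 47, F#7 ends at 52, F# ends at 56.
Beat 53 falls within F#.

F#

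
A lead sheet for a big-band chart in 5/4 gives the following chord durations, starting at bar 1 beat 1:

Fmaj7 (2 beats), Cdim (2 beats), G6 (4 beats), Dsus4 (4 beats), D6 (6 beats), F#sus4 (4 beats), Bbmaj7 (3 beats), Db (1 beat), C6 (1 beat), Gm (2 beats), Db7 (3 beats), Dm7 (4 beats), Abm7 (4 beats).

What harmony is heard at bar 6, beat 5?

Beat 5 of bar 6 is beat (6−1)×5 + 5 = 30 overall.
Running totals: Fmaj7 ends at 2, Cdim ends at 4, G6 ends at 8, Dsus4 ends at 12, D6 ends at 18, F#sus4 ends at 22, Bbmaj7 ends at 25, Db ends at 26, C6 ends at 27, Gm ends at 29, Db7 ends at 32.
Beat 30 falls within Db7.

Db7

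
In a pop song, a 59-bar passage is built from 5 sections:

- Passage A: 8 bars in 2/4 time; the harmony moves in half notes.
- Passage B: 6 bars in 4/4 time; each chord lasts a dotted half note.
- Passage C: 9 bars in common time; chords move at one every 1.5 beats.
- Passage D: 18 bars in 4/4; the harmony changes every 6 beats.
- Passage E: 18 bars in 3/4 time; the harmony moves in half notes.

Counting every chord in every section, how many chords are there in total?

79 chords

A: 8·2 = 16 beats, 16/2 = 8 chords.
B: 6·4 = 24 beats, 24/3 = 8 chords.
C: 9·4 = 36 beats, 36/1.5 = 24 chords.
D: 18·4 = 72 beats, 72/6 = 12 chords.
E: 18·3 = 54 beats, 54/2 = 27 chords.
Total: 8 + 8 + 24 + 12 + 27 = 79.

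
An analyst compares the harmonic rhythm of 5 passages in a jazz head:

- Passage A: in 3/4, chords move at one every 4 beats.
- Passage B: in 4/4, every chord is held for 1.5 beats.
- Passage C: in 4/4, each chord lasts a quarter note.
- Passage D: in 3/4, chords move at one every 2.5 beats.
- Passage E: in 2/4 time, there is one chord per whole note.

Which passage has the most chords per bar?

A: 3/4 = 0.75 chords/bar.
B: 4/1.5 = 8/3 chords/bar.
C: 4/1 = 4 chords/bar.
D: 3/2.5 = 1.2 chords/bar.
E: 2/4 = 0.5 chords/bar.
Fastest is C at 4 chords/bar.

Passage C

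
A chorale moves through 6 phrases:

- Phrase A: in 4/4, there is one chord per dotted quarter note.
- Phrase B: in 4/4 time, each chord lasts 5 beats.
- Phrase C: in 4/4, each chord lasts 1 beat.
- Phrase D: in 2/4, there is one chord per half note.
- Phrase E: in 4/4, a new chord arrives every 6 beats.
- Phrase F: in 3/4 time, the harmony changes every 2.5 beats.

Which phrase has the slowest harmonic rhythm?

Phrase E

A: 4/1.5 = 8/3 chords/bar.
B: 4/5 = 0.8 chords/bar.
C: 4/1 = 4 chords/bar.
D: 2/2 = 1 chord/bar.
E: 4/6 = 2/3 chords/bar.
F: 3/2.5 = 1.2 chords/bar.
Slowest is E at 2/3 chords/bar.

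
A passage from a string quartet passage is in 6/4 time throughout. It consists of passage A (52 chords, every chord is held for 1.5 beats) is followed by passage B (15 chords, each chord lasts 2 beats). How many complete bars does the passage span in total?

18 bars

A: 52 × 1.5 = 78 beats = 13 bars.
B: 15 × 2 = 30 beats = 5 bars.
Total: 13 + 5 = 18 bars.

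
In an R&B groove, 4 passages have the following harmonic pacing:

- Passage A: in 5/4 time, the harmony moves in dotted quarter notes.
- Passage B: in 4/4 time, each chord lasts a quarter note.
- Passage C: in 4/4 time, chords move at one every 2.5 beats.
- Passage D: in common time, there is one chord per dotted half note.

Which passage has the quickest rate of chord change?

Passage B

A: each chord is 1.5 beats in 5/4, so 10/3 per bar.
B: each chord is 1 beat in 4/4, so 4 per bar.
C: each chord is 2.5 beats in 4/4, so 1.6 per bar.
D: each chord is 3 beats in 4/4, so 4/3 per bar.
Fastest is B at 4 chords/bar.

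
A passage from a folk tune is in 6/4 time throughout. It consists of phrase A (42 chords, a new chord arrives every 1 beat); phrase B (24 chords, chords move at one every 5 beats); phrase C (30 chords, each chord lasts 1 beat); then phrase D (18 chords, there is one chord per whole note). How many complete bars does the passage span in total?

44 bars

A: 42 × 1 = 42 beats = 7 bars.
B: 24 × 5 = 120 beats = 20 bars.
C: 30 × 1 = 30 beats = 5 bars.
D: 18 × 4 = 72 beats = 12 bars.
Total: 7 + 20 + 5 + 12 = 44 bars.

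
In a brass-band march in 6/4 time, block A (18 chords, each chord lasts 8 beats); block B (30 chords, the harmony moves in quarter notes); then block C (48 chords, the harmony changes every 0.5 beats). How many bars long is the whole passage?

33 bars

A: 18 × 8 = 144 beats = 24 bars.
B: 30 × 1 = 30 beats = 5 bars.
C: 48 × 0.5 = 24 beats = 4 bars.
Total: 24 + 5 + 4 = 33 bars.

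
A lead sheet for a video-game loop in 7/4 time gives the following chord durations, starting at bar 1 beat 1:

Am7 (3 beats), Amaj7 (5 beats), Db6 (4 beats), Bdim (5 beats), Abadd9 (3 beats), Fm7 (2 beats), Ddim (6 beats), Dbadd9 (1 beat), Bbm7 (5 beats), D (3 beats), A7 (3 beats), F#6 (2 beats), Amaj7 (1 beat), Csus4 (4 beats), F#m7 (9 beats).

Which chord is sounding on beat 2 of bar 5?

Beat 2 of bar 5 is beat (5−1)×7 + 2 = 30 overall.
Running totals: Am7 ends at 3, Amaj7 ends at 8, Db6 ends at 12, Bdim ends at 17, Abadd9 ends at 20, Fm7 ends at 22, Ddim ends at 28, Dbadd9 ends at 29, Bbm7 ends at 34.
Beat 30 falls within Bbm7.

Bbm7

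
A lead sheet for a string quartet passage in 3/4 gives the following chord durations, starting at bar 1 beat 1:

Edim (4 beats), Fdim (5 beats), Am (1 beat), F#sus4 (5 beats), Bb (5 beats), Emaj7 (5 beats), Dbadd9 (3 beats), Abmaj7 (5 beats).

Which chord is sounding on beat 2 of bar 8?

Emaj7

Beat 2 of bar 8 is beat (8−1)×3 + 2 = 23 overall.
Running totals: Edim ends at 4, Fdim ends at 9, Am ends at 10, F#sus4 ends at 15, Bb ends at 20, Emaj7 ends at 25.
Beat 23 falls within Emaj7.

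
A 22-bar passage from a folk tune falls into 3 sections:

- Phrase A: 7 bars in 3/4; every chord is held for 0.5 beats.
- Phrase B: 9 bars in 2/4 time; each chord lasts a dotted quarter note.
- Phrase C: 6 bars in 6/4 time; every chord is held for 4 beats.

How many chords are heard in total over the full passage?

63 chords

A: 7 bars × 3 beats = 21 beats; 0.5 beats/chord → 42 chords.
B: 9 bars × 2 beats = 18 beats; 1.5 beats/chord → 12 chords.
C: 6 bars × 6 beats = 36 beats; 4 beats/chord → 9 chords.
Total: 42 + 12 + 9 = 63.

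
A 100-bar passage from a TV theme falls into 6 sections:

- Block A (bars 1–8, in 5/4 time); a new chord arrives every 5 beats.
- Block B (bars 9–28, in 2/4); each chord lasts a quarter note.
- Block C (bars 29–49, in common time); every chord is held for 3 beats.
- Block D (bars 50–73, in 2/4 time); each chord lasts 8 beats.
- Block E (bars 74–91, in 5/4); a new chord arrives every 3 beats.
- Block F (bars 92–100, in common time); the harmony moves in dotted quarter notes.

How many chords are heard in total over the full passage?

136 chords

A: 8·5 = 40 beats, 40/5 = 8 chords.
B: 20·2 = 40 beats, 40/1 = 40 chords.
C: 21·4 = 84 beats, 84/3 = 28 chords.
D: 24·2 = 48 beats, 48/8 = 6 chords.
E: 18·5 = 90 beats, 90/3 = 30 chords.
F: 9·4 = 36 beats, 36/1.5 = 24 chords.
Total: 8 + 40 + 28 + 6 + 30 + 24 = 136.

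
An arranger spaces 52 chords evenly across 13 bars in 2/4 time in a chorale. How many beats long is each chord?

13 bars × 2 beats/bar = 26 beats total.
26 beats ÷ 52 chords = 0.5 beats per chord.
(That is an eighth note.)

0.5 beats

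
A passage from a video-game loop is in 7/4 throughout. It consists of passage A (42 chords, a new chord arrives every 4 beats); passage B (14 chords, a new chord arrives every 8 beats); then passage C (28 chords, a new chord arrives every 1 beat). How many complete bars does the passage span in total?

44 bars

A: 42 × 4 = 168 beats = 24 bars.
B: 14 × 8 = 112 beats = 16 bars.
C: 28 × 1 = 28 beats = 4 bars.
Total: 24 + 16 + 4 = 44 bars.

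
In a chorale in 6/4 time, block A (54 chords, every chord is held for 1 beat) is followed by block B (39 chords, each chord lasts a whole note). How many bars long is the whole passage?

35 bars

A: 54 × 1 = 54 beats = 9 bars.
B: 39 × 4 = 156 beats = 26 bars.
Total: 9 + 26 = 35 bars.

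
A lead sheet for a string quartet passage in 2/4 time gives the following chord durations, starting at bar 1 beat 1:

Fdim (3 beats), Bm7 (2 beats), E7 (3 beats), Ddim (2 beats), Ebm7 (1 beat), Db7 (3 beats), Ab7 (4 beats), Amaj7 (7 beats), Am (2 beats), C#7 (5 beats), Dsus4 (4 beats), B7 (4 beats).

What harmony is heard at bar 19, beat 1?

B7

Beat 1 of bar 19 is beat (19−1)×2 + 1 = 37 overall.
Running totals: Fdim ends at 3, Bm7 ends at 5, E7 ends at 8, Ddim ends at 10, Ebm7 ends at 11, Db7 ends at 14, Ab7 ends at 18, Amaj7 ends at 25, Am ends at 27, C#7 ends at 32, Dsus4 ends at 36, B7 ends at 40.
Beat 37 falls within B7.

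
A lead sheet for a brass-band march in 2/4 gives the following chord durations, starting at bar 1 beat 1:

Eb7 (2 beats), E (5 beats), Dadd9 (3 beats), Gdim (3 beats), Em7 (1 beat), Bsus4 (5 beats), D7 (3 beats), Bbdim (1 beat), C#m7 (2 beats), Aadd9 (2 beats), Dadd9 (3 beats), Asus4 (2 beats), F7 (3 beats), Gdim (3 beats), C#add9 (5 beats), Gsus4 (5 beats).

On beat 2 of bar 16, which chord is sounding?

Asus4

Beat 2 of bar 16 is beat (16−1)×2 + 2 = 32 overall.
Running totals: Eb7 ends at 2, E ends at 7, Dadd9 ends at 10, Gdim ends at 13, Em7 ends at 14, Bsus4 ends at 19, D7 ends at 22, Bbdim ends at 23, C#m7 ends at 25, Aadd9 ends at 27, Dadd9 ends at 30, Asus4 ends at 32.
Beat 32 falls within Asus4.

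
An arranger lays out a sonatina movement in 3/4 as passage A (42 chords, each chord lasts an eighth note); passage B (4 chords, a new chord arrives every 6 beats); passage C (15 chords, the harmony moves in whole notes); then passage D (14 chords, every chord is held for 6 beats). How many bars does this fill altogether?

63 bars

A: 42 × 0.5 = 21 beats = 7 bars.
B: 4 × 6 = 24 beats = 8 bars.
C: 15 × 4 = 60 beats = 20 bars.
D: 14 × 6 = 84 beats = 28 bars.
Total: 7 + 8 + 20 + 28 = 63 bars.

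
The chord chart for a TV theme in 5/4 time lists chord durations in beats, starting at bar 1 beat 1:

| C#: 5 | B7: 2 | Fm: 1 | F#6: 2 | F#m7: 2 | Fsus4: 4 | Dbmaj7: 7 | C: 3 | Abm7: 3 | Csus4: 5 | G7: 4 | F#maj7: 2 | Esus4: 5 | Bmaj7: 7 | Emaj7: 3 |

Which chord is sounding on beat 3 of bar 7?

Beat 3 of bar 7 is beat (7−1)×5 + 3 = 33 overall.
Running totals: C# ends at 5, B7 ends at 7, Fm ends at 8, F#6 ends at 10, F#m7 ends at 12, Fsus4 ends at 16, Dbmaj7 ends at 23, C ends at 26, Abm7 ends at 29, Csus4 ends at 34.
Beat 33 falls within Csus4.

Csus4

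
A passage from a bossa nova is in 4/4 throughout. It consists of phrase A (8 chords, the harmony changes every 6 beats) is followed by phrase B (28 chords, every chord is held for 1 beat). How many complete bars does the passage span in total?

19 bars

A: 8 × 6 = 48 beats = 12 bars.
B: 28 × 1 = 28 beats = 7 bars.
Total: 12 + 7 = 19 bars.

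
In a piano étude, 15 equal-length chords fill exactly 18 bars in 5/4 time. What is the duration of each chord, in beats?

18 bars × 5 beats/bar = 90 beats total.
90 beats ÷ 15 chords = 6 beats per chord.

6 beats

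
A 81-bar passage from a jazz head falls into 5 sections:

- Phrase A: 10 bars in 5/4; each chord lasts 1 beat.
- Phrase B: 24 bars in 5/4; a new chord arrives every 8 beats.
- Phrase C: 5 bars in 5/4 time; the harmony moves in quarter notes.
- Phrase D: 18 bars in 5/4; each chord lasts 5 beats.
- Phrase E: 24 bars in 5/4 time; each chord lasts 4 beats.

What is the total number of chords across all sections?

A: 10 bars × 5 beats = 50 beats; 1 beat/chord → 50 chords.
B: 24 bars × 5 beats = 120 beats; 8 beats/chord → 15 chords.
C: 5 bars × 5 beats = 25 beats; 1 beat/chord → 25 chords.
D: 18 bars × 5 beats = 90 beats; 5 beats/chord → 18 chords.
E: 24 bars × 5 beats = 120 beats; 4 beats/chord → 30 chords.
Total: 50 + 15 + 25 + 18 + 30 = 138.

138 chords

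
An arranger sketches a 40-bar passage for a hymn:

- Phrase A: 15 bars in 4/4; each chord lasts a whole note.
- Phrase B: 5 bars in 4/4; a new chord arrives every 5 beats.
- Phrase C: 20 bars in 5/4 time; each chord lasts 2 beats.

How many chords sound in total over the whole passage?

A: 15·4 = 60 beats, 60/4 = 15 chords.
B: 5·4 = 20 beats, 20/5 = 4 chords.
C: 20·5 = 100 beats, 100/2 = 50 chords.
Total: 15 + 4 + 50 = 69.

69 chords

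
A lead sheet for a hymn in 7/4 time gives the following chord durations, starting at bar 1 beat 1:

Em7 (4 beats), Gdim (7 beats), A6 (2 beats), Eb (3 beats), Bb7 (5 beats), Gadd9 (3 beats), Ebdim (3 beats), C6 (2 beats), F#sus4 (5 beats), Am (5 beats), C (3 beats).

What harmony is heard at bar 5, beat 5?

Beat 5 of bar 5 is beat (5−1)×7 + 5 = 33 overall.
Running totals: Em7 ends at 4, Gdim ends at 11, A6 ends at 13, Eb ends at 16, Bb7 ends at 21, Gadd9 ends at 24, Ebdim ends at 27, C6 ends at 29, F#sus4 ends at 34.
Beat 33 falls within F#sus4.

F#sus4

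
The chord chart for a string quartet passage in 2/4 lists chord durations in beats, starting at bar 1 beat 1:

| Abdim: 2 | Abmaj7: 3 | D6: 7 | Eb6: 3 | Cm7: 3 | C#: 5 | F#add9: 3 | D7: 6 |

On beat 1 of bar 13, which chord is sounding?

F#add9

Beat 1 of bar 13 is beat (13−1)×2 + 1 = 25 overall.
Running totals: Abdim ends at 2, Abmaj7 ends at 5, D6 ends at 12, Eb6 ends at 15, Cm7 ends at 18, C# ends at 23, F#add9 ends at 26.
Beat 25 falls within F#add9.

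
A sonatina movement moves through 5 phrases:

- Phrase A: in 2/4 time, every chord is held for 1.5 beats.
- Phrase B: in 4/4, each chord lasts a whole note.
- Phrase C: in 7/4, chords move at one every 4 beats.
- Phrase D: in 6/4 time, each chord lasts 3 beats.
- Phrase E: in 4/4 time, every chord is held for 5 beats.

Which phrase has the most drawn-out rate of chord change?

Phrase E

A: each chord is 1.5 beats in 2/4, so 4/3 per bar.
B: each chord is 4 beats in 4/4, so 1 per bar.
C: each chord is 4 beats in 7/4, so 1.75 per bar.
D: each chord is 3 beats in 6/4, so 2 per bar.
E: each chord is 5 beats in 4/4, so 0.8 per bar.
Slowest is E at 0.8 chords/bar.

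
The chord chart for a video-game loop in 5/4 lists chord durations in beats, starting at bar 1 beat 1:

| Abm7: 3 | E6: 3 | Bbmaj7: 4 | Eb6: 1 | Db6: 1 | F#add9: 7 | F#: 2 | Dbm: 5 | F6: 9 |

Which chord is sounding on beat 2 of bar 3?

Db6

Beat 2 of bar 3 is beat (3−1)×5 + 2 = 12 overall.
Running totals: Abm7 ends at 3, E6 ends at 6, Bbmaj7 ends at 10, Eb6 ends at 11, Db6 ends at 12.
Beat 12 falls within Db6.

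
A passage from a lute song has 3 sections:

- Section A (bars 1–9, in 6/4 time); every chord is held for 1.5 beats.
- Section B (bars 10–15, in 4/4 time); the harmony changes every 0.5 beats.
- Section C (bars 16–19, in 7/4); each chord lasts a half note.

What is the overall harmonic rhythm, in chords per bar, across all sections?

98/19 chords per bar

A: 9 bars of 6 beats is 54 beats; at 1.5 beats each that's 36 chords.
B: 6 bars of 4 beats is 24 beats; at 0.5 beats each that's 48 chords.
C: 4 bars of 7 beats is 28 beats; at 2 beats each that's 14 chords.
Overall: 98 chords over 19 bars → 98/19 = 98/19 chords per bar.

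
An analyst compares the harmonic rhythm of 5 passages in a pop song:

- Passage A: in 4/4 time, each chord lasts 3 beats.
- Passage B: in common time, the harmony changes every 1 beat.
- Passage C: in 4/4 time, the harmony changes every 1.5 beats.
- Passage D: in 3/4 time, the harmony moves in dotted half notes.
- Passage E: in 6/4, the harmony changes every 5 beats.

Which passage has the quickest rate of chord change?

A: each chord is 3 beats in 4/4, so 4/3 per bar.
B: each chord is 1 beat in 4/4, so 4 per bar.
C: each chord is 1.5 beats in 4/4, so 8/3 per bar.
D: each chord is 3 beats in 3/4, so 1 per bar.
E: each chord is 5 beats in 6/4, so 1.2 per bar.
Fastest is B at 4 chords/bar.

Passage B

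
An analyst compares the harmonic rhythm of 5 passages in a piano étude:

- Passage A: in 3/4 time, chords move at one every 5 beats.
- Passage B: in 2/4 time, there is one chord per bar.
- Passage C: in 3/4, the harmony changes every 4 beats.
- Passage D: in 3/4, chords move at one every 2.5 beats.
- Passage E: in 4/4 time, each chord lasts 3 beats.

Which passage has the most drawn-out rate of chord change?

Passage A

A: 3 beats/bar ÷ 5 beats/chord = 0.6 chords/bar.
B: 2 beats/bar ÷ 2 beats/chord = 1 chord/bar.
C: 3 beats/bar ÷ 4 beats/chord = 0.75 chords/bar.
D: 3 beats/bar ÷ 2.5 beats/chord = 1.2 chords/bar.
E: 4 beats/bar ÷ 3 beats/chord = 4/3 chords/bar.
Slowest is A at 0.6 chords/bar.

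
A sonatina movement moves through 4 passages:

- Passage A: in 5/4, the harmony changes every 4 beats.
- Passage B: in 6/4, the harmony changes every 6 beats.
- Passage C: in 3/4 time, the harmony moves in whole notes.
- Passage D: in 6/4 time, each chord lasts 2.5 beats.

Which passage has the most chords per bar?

Passage D

A: 5 beats/bar ÷ 4 beats/chord = 1.25 chords/bar.
B: 6 beats/bar ÷ 6 beats/chord = 1 chord/bar.
C: 3 beats/bar ÷ 4 beats/chord = 0.75 chords/bar.
D: 6 beats/bar ÷ 2.5 beats/chord = 2.4 chords/bar.
Fastest is D at 2.4 chords/bar.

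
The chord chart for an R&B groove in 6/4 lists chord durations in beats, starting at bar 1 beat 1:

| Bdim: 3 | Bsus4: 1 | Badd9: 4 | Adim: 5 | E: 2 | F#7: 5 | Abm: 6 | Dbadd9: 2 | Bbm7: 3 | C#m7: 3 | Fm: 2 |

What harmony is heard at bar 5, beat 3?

Beat 3 of bar 5 is beat (5−1)×6 + 3 = 27 overall.
Running totals: Bdim ends at 3, Bsus4 ends at 4, Badd9 ends at 8, Adim ends at 13, E ends at 15, F#7 ends at 20, Abm ends at 26, Dbadd9 ends at 28.
Beat 27 falls within Dbadd9.

Dbadd9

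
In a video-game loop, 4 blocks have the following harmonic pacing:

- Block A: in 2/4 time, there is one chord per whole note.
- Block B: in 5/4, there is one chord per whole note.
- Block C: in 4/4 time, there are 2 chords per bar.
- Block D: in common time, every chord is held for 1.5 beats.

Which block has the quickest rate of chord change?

Block D

A: 2/4 = 0.5 chords/bar.
B: 5/4 = 1.25 chords/bar.
C: 4/2 = 2 chords/bar.
D: 4/1.5 = 8/3 chords/bar.
Fastest is D at 8/3 chords/bar.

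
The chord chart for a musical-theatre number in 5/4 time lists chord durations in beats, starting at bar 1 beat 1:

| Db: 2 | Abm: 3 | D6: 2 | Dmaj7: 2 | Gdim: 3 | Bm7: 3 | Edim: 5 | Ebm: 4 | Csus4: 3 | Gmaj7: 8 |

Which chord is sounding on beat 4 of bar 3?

Beat 4 of bar 3 is beat (3−1)×5 + 4 = 14 overall.
Running totals: Db ends at 2, Abm ends at 5, D6 ends at 7, Dmaj7 ends at 9, Gdim ends at 12, Bm7 ends at 15.
Beat 14 falls within Bm7.

Bm7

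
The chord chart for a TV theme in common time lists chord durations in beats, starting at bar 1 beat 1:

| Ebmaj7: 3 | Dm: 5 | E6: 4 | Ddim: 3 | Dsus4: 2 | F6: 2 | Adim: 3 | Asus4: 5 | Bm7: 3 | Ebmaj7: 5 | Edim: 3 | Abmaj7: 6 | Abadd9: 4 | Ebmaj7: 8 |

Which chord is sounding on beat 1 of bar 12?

Beat 1 of bar 12 is beat (12−1)×4 + 1 = 45 overall.
Running totals: Ebmaj7 ends at 3, Dm ends at 8, E6 ends at 12, Ddim ends at 15, Dsus4 ends at 17, F6 ends at 19, Adim ends at 22, Asus4 ends at 27, Bm7 ends at 30, Ebmaj7 ends at 35, Edim ends at 38, Abmaj7 ends at 44, Abadd9 ends at 48.
Beat 45 falls within Abadd9.

Abadd9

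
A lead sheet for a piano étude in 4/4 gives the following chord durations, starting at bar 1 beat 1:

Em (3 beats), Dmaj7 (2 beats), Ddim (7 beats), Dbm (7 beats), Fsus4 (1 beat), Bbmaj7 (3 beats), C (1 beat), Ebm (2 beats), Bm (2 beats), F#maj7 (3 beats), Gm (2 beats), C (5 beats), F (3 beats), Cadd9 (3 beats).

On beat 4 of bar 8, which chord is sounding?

Beat 4 of bar 8 is beat (8−1)×4 + 4 = 32 overall.
Running totals: Em ends at 3, Dmaj7 ends at 5, Ddim ends at 12, Dbm ends at 19, Fsus4 ends at 20, Bbmaj7 ends at 23, C ends at 24, Ebm ends at 26, Bm ends at 28, F#maj7 ends at 31, Gm ends at 33.
Beat 32 falls within Gm.

Gm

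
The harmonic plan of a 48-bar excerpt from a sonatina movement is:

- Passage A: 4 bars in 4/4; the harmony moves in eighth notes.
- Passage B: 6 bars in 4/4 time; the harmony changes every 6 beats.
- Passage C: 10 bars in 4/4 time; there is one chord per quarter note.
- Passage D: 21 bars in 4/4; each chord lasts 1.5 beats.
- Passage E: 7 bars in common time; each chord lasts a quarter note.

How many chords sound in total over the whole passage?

A: 4·4 = 16 beats, 16/0.5 = 32 chords.
B: 6·4 = 24 beats, 24/6 = 4 chords.
C: 10·4 = 40 beats, 40/1 = 40 chords.
D: 21·4 = 84 beats, 84/1.5 = 56 chords.
E: 7·4 = 28 beats, 28/1 = 28 chords.
Total: 32 + 4 + 40 + 56 + 28 = 160.

160 chords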